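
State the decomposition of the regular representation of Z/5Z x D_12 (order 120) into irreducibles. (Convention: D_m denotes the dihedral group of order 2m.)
Each irreducible V_i of dimension d_i appears with multiplicity d_i, i.e. rho_reg = (direct sum over all irreducibles V_i) d_i V_i. The irreducible dimensions for Z/5Z x D_12 are 1, 1, 1, 1, 1, 1, 1, 1, 1, 1, 1, 1, 1, 1, 1, 1, 1, 1, 1, 1, 2, 2, 2, 2, 2, 2, 2, 2, 2, 2, 2, 2, 2, 2, 2, 2, 2, 2, 2, 2, 2, 2, 2, 2, 2: 20 irreducibles of dimension 1, each with multiplicity 1; 25 irreducibles of dimension 2, each with multiplicity 2. Total dimension 20*1*1 + 25*2*2 = 120 = |G|.

Why: General theorem: in the regular representation of a finite group G, each irreducible appears with multiplicity equal to its dimension. Check: dim(rho_reg) = sum d_i^2 = 1 + 1 + 1 + 1 + 1 + 1 + 1 + 1 + 1 + 1 + 1 + 1 + 1 + 1 + 1 + 1 + 1 + 1 + 1 + 1 + 4 + 4 + 4 + 4 + 4 + 4 + 4 + 4 + 4 + 4 + 4 + 4 + 4 + 4 + 4 + 4 + 4 + 4 + 4 + 4 + 4 + 4 + 4 + 4 + 4 = 120 = |G|.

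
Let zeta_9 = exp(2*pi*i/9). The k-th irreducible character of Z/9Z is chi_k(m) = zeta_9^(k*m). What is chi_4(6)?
chi_4(6) = zeta_9^24 = exp(-2*I*pi/3)

Argument: chi_4(6) = zeta_9^(4*6) = zeta_9^24. Since zeta_9^9 = 1, this equals zeta_9^6 = exp(2*pi*i*6/9) = exp(-2*I*pi/3).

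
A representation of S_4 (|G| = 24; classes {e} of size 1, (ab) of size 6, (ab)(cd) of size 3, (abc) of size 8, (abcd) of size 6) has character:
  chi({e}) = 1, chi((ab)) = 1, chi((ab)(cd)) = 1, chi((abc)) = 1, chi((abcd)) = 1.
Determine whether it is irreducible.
Irreducible: <chi, chi> = 1.

Argument: <chi, chi> = (1/|G|) sum_C |C| * |chi(C)|^2 = (1/24)[1*|1|^2 + 6*|1|^2 + 3*|1|^2 + 8*|1|^2 + 6*|1|^2]
  = (1/24)[(1) + (6) + (3) + (8) + (6)] = 24/24 = 1.
A character is irreducible iff <chi, chi> = 1, so this representation is irreducible.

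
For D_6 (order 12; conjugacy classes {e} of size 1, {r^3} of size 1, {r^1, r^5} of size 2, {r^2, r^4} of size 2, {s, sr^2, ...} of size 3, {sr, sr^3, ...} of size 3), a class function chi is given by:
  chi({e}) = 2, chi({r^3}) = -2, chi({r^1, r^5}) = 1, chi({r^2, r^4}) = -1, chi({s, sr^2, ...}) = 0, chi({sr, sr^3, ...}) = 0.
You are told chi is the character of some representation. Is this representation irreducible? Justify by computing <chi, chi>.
Irreducible: <chi, chi> = 1.

Solution. <chi, chi> = (1/|G|) sum_C |C| * |chi(C)|^2 = (1/12)[1*|2|^2 + 1*|-2|^2 + 2*|1|^2 + 2*|-1|^2 + 3*|0|^2 + 3*|0|^2]
  = (1/12)[(4) + (4) + (2) + (2) + (0) + (0)] = 12/12 = 1.
A character is irreducible iff <chi, chi> = 1, so this representation is irreducible.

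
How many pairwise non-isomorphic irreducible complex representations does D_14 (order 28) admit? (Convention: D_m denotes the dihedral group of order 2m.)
10

Proof sketch: The number of irreducible complex representations of a finite group equals its number of conjugacy classes. D_14 has 10 conjugacy classes (n/2 + 3 for n even), so D_14 (order 28) has exactly 10 irreducible complex representations.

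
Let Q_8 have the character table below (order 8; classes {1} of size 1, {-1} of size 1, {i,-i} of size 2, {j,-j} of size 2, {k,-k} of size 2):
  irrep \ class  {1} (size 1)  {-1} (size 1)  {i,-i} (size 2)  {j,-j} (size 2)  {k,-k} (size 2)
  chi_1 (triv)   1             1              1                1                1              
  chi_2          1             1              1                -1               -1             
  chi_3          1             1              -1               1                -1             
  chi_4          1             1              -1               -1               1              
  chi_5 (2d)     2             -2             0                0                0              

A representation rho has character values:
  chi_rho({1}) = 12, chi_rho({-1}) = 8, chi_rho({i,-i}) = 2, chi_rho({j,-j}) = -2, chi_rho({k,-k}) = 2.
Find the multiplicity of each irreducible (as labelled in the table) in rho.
Multiplicities: chi_1: 3, chi_2: 3, chi_3: 1, chi_4: 3, chi_5: 1.

Working: Use <chi_rho, chi> = (1/|G|) sum_C |C| * chi_rho(C) * conj(chi(C)) with |G| = 8 for each irreducible chi in the table:
  <chi_rho, chi_1> = (1/8)[1*(12)*conj(1) + 1*(8)*conj(1) + 2*(2)*conj(1) + 2*(-2)*conj(1) + 2*(2)*conj(1)]
      = (1/8)[(12) + (8) + (4) + (-4) + (4)] = 24/8 = 3
  <chi_rho, chi_2> = (1/8)[1*(12)*conj(1) + 1*(8)*conj(1) + 2*(2)*conj(1) + 2*(-2)*conj(-1) + 2*(2)*conj(-1)]
      = (1/8)[(12) + (8) + (4) + (4) + (-4)] = 24/8 = 3
  <chi_rho, chi_3> = (1/8)[1*(12)*conj(1) + 1*(8)*conj(1) + 2*(2)*conj(-1) + 2*(-2)*conj(1) + 2*(2)*conj(-1)]
      = (1/8)[(12) + (8) + (-4) + (-4) + (-4)] = 8/8 = 1
  <chi_rho, chi_4> = (1/8)[1*(12)*conj(1) + 1*(8)*conj(1) + 2*(2)*conj(-1) + 2*(-2)*conj(-1) + 2*(2)*conj(1)]
      = (1/8)[(12) + (8) + (-4) + (4) + (4)] = 24/8 = 3
  <chi_rho, chi_5> = (1/8)[1*(12)*conj(2) + 1*(8)*conj(-2) + 2*(2)*conj(0) + 2*(-2)*conj(0) + 2*(2)*conj(0)]
      = (1/8)[(24) + (-16) + (0) + (0) + (0)] = 8/8 = 1
Dimension check: dim(rho) = sum (mult * dim) = 3*1 + 3*1 + 1*1 + 3*1 + 1*2 = 12 = chi_rho(e) = 12.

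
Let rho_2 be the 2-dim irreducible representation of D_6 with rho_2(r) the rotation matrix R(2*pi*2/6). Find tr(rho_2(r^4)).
chi_{rho_2}(r^4) = 2*cos(2*pi*2*4/6) = -1

Derivation: rho_2(r^4) is rotation by angle 2*pi*2*4/6, whose trace is 2*cos(2*pi*2*4/6) = -1.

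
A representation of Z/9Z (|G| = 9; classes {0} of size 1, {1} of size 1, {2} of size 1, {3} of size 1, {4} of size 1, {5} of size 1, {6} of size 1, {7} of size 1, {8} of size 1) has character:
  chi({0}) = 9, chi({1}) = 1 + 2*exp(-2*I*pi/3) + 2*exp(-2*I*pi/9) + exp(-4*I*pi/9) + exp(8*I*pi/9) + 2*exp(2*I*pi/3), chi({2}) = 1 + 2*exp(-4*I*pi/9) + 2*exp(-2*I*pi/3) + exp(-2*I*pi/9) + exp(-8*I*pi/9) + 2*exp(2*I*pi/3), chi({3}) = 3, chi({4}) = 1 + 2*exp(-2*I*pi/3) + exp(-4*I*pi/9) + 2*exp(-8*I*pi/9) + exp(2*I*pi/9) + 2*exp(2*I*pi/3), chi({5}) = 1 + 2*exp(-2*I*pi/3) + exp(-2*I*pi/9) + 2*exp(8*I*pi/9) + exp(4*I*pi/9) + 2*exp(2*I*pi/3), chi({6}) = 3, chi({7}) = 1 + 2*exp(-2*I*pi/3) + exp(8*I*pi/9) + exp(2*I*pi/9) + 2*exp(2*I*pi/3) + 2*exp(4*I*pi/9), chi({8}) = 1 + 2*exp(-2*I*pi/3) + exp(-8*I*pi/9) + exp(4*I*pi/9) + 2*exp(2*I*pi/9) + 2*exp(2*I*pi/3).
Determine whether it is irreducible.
Not irreducible (reducible): <chi, chi> = 15 > 1.

Justification: <chi, chi> = (1/|G|) sum_C |C| * |chi(C)|^2 = (1/9)[1*|9|^2 + 1*|1 + 2*exp(-2*I*pi/3) + 2*exp(-2*I*pi/9) + exp(-4*I*pi/9) + exp(8*I*pi/9) + 2*exp(2*I*pi/3)|^2 + 1*|1 + 2*exp(-4*I*pi/9) + 2*exp(-2*I*pi/3) + exp(-2*I*pi/9) + exp(-8*I*pi/9) + 2*exp(2*I*pi/3)|^2 + 1*|3|^2 + 1*|1 + 2*exp(-2*I*pi/3) + exp(-4*I*pi/9) + 2*exp(-8*I*pi/9) + exp(2*I*pi/9) + 2*exp(2*I*pi/3)|^2 + 1*|1 + 2*exp(-2*I*pi/3) + exp(-2*I*pi/9) + 2*exp(8*I*pi/9) + exp(4*I*pi/9) + 2*exp(2*I*pi/3)|^2 + 1*|3|^2 + 1*|1 + 2*exp(-2*I*pi/3) + exp(8*I*pi/9) + exp(2*I*pi/9) + 2*exp(2*I*pi/3) + 2*exp(4*I*pi/9)|^2 + 1*|1 + 2*exp(-2*I*pi/3) + exp(-8*I*pi/9) + exp(4*I*pi/9) + 2*exp(2*I*pi/9) + 2*exp(2*I*pi/3)|^2]
  = (1/9)[(81) + (15 + 9*exp(-2*I*pi/3) + 7*exp(-4*I*pi/9) + 8*exp(-2*I*pi/9) + 9*exp(-8*I*pi/9) + 9*exp(8*I*pi/9) + 8*exp(2*I*pi/9) + 7*exp(4*I*pi/9) + 9*exp(2*I*pi/3)) + (15 + 8*exp(-4*I*pi/9) + 9*exp(-2*I*pi/3) + 9*exp(-2*I*pi/9) + 7*exp(-8*I*pi/9) + 7*exp(8*I*pi/9) + 9*exp(2*I*pi/9) + 9*exp(2*I*pi/3) + 8*exp(4*I*pi/9)) + (9) + (15 + 9*exp(-4*I*pi/9) + 9*exp(-2*I*pi/3) + 7*exp(-2*I*pi/9) + 8*exp(-8*I*pi/9) + 8*exp(8*I*pi/9) + 7*exp(2*I*pi/9) + 9*exp(2*I*pi/3) + 9*exp(4*I*pi/9)) + (15 + 9*exp(-4*I*pi/9) + 9*exp(-2*I*pi/3) + 7*exp(-2*I*pi/9) + 8*exp(-8*I*pi/9) + 8*exp(8*I*pi/9) + 7*exp(2*I*pi/9) + 9*exp(2*I*pi/3) + 9*exp(4*I*pi/9)) + (9) + (15 + 8*exp(-4*I*pi/9) + 9*exp(-2*I*pi/3) + 9*exp(-2*I*pi/9) + 7*exp(-8*I*pi/9) + 7*exp(8*I*pi/9) + 9*exp(2*I*pi/9) + 9*exp(2*I*pi/3) + 8*exp(4*I*pi/9)) + (15 + 9*exp(-2*I*pi/3) + 7*exp(-4*I*pi/9) + 8*exp(-2*I*pi/9) + 9*exp(-8*I*pi/9) + 9*exp(8*I*pi/9) + 8*exp(2*I*pi/9) + 7*exp(4*I*pi/9) + 9*exp(2*I*pi/3))] = 135/9 = 15.
(Exp terms are combined using exp(i*s)*conj(exp(i*t)) = exp(i*(s-t)), and sums of them are collapsed using the identity that for every m > 1 the m distinct m-th roots of unity sum to 0, e.g. 1 + exp(2*I*pi/3) + exp(-2*I*pi/3) = 0.)
A character is irreducible iff <chi, chi> = 1, so this representation is reducible.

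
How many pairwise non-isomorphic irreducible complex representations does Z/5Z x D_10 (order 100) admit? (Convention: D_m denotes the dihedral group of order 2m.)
40

Solution. The number of irreducible complex representations of a finite group equals its number of conjugacy classes. For a direct product, #classes(G x H) = #classes(G) * #classes(H). Z/5Z has 5 classes (abelian), D_10 has 8 classes, so 5 * 8 = 40, so Z/5Z x D_10 (order 100) has exactly 40 irreducible complex representations.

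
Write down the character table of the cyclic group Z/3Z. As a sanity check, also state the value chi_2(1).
Character table of Z/3Z (irreps indexed chi_0,...,chi_2 with chi_k(m) = zeta_3^(k*m), zeta_3 = exp(2*pi*i/3)):
  irrep \ class  {0} (size 1)  {1} (size 1)    {2} (size 1)  
  chi_0          1             1               1             
  chi_1          1             exp(2*I*pi/3)   exp(-2*I*pi/3)
  chi_2          1             exp(-2*I*pi/3)  exp(2*I*pi/3) 

Spot check: chi_2(1) = zeta_3^(2*1) = zeta_3^2 = exp(-2*I*pi/3).

Reasoning: Z/3Z is abelian, so all 3 irreducible complex representations are 1-dimensional. They are given by chi_k(m) = zeta_3^(k*m) for k = 0,...,2. Row orthogonality: sum_m chi_k(m) conj(chi_l(m)) = 3 * [k = l].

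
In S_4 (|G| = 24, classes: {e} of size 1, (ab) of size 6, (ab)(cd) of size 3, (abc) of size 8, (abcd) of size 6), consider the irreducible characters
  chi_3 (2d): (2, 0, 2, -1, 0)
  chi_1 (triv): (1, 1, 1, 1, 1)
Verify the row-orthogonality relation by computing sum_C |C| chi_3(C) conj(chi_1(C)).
Sum = 0; so <chi_3, chi_1> = 0 (distinct irreducibles are orthogonal).

Compute term by term over conjugacy classes (|C| * chi_3(C) * conj(chi_1(C))):
  1*(2)*conj(1) + 6*(0)*conj(1) + 3*(2)*conj(1) + 8*(-1)*conj(1) + 6*(0)*conj(1)
  = (2) + (0) + (6) + (-8) + (0)
  = 0.
Dividing by |G| = 24 gives 0/24 = 0, matching the row-orthogonality relation <chi_3, chi_1> = [chi_3 = chi_1].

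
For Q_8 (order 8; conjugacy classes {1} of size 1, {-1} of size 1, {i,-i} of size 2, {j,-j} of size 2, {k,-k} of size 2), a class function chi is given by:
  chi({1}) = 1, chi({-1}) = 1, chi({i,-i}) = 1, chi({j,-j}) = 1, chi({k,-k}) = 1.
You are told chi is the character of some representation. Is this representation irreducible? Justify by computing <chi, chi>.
Irreducible: <chi, chi> = 1.

Reasoning: <chi, chi> = (1/|G|) sum_C |C| * |chi(C)|^2 = (1/8)[1*|1|^2 + 1*|1|^2 + 2*|1|^2 + 2*|1|^2 + 2*|1|^2]
  = (1/8)[(1) + (1) + (2) + (2) + (2)] = 8/8 = 1.
A character is irreducible iff <chi, chi> = 1, so this representation is irreducible.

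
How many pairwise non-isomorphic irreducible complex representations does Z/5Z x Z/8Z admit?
40

Proof sketch: The number of irreducible complex representations of a finite group equals its number of conjugacy classes. Z/5Z x Z/8Z is abelian of order 40, so every element is its own conjugacy class: 40 classes, so Z/5Z x Z/8Z (order 40) has exactly 40 irreducible complex representations.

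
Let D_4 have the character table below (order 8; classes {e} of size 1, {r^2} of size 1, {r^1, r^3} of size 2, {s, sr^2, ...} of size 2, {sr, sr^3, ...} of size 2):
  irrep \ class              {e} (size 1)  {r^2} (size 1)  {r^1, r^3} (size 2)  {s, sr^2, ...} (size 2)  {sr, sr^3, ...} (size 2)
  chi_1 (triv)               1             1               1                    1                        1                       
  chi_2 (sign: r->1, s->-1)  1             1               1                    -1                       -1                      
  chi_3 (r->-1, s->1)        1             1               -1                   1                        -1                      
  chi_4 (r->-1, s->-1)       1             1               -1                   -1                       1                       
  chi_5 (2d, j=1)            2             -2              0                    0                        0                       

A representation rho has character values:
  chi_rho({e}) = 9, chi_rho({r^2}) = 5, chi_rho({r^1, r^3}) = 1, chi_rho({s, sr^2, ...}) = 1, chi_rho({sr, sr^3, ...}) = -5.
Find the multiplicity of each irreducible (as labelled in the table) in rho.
Multiplicities: chi_1: 1, chi_2: 3, chi_3: 3, chi_4: 0, chi_5: 1.

Justification: Use <chi_rho, chi> = (1/|G|) sum_C |C| * chi_rho(C) * conj(chi(C)) with |G| = 8 for each irreducible chi in the table:
  <chi_rho, chi_1> = (1/8)[1*(9)*conj(1) + 1*(5)*conj(1) + 2*(1)*conj(1) + 2*(1)*conj(1) + 2*(-5)*conj(1)]
      = (1/8)[(9) + (5) + (2) + (2) + (-10)] = 8/8 = 1
  <chi_rho, chi_2> = (1/8)[1*(9)*conj(1) + 1*(5)*conj(1) + 2*(1)*conj(1) + 2*(1)*conj(-1) + 2*(-5)*conj(-1)]
      = (1/8)[(9) + (5) + (2) + (-2) + (10)] = 24/8 = 3
  <chi_rho, chi_3> = (1/8)[1*(9)*conj(1) + 1*(5)*conj(1) + 2*(1)*conj(-1) + 2*(1)*conj(1) + 2*(-5)*conj(-1)]
      = (1/8)[(9) + (5) + (-2) + (2) + (10)] = 24/8 = 3
  <chi_rho, chi_4> = (1/8)[1*(9)*conj(1) + 1*(5)*conj(1) + 2*(1)*conj(-1) + 2*(1)*conj(-1) + 2*(-5)*conj(1)]
      = (1/8)[(9) + (5) + (-2) + (-2) + (-10)] = 0/8 = 0
  <chi_rho, chi_5> = (1/8)[1*(9)*conj(2) + 1*(5)*conj(-2) + 2*(1)*conj(0) + 2*(1)*conj(0) + 2*(-5)*conj(0)]
      = (1/8)[(18) + (-10) + (0) + (0) + (0)] = 8/8 = 1
Dimension check: dim(rho) = sum (mult * dim) = 1*1 + 3*1 + 3*1 + 0*1 + 1*2 = 9 = chi_rho(e) = 9.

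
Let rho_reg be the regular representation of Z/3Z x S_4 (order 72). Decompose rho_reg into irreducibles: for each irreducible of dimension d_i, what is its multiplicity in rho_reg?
Each irreducible V_i of dimension d_i appears with multiplicity d_i, i.e. rho_reg = (direct sum over all irreducibles V_i) d_i V_i. The irreducible dimensions for Z/3Z x S_4 are 1, 1, 1, 1, 1, 1, 2, 2, 2, 3, 3, 3, 3, 3, 3: 6 irreducibles of dimension 1, each with multiplicity 1; 3 irreducibles of dimension 2, each with multiplicity 2; 6 irreducibles of dimension 3, each with multiplicity 3. Total dimension 6*1*1 + 3*2*2 + 6*3*3 = 72 = |G|.

Reasoning: General theorem: in the regular representation of a finite group G, each irreducible appears with multiplicity equal to its dimension. Check: dim(rho_reg) = sum d_i^2 = 1 + 1 + 1 + 1 + 1 + 1 + 4 + 4 + 4 + 9 + 9 + 9 + 9 + 9 + 9 = 72 = |G|.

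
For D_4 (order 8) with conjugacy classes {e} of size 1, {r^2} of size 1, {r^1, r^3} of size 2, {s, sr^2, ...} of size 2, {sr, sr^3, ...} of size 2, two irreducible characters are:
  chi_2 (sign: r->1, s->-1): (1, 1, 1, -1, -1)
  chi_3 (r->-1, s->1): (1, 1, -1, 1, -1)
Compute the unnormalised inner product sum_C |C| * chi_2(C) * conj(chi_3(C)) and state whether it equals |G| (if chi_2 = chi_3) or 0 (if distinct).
Sum = 0; so <chi_2, chi_3> = 0 (distinct irreducibles are orthogonal).

Reasoning: Compute term by term over conjugacy classes (|C| * chi_2(C) * conj(chi_3(C))):
  1*(1)*conj(1) + 1*(1)*conj(1) + 2*(1)*conj(-1) + 2*(-1)*conj(1) + 2*(-1)*conj(-1)
  = (1) + (1) + (-2) + (-2) + (2)
  = 0.
Dividing by |G| = 8 gives 0/8 = 0, matching the row-orthogonality relation <chi_2, chi_3> = [chi_2 = chi_3].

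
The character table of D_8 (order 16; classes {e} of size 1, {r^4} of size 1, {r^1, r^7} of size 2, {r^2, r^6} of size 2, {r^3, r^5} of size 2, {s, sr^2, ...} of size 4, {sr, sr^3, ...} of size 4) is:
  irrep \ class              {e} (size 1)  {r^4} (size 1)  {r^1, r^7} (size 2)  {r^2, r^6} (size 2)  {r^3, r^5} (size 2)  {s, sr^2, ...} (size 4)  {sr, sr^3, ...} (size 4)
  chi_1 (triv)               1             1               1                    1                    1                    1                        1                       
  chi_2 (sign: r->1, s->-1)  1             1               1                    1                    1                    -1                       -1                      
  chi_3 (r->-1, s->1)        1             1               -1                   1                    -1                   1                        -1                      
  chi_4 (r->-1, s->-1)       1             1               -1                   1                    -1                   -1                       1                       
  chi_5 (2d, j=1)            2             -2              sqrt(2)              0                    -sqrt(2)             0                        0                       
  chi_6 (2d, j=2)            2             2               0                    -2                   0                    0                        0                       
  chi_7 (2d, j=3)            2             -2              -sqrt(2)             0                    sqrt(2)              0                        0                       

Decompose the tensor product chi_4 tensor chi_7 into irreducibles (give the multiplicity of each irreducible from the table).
chi_4 tensor chi_7 = chi_5 (all other irreducibles have multiplicity 0).

Working: The character of a tensor product is the pointwise product (chi_4 * chi_7)(C) = chi_4(C) * chi_7(C):
  {e}: (1)*(2), {r^4}: (1)*(-2), {r^1, r^7}: (-1)*(-sqrt(2)), {r^2, r^6}: (1)*(0), {r^3, r^5}: (-1)*(sqrt(2)), {s, sr^2, ...}: (-1)*(0), {sr, sr^3, ...}: (1)*(0)
so (chi_4 * chi_7) takes values
  {e} -> 2, {r^4} -> -2, {r^1, r^7} -> sqrt(2), {r^2, r^6} -> 0, {r^3, r^5} -> -sqrt(2), {s, sr^2, ...} -> 0, {sr, sr^3, ...} -> 0.
Now take the inner product of this character with each irreducible chi from the table, <chi_4*chi_7, chi> = (1/16) sum_C |C| (chi_4*chi_7)(C) conj(chi(C)):
  <chi_4*chi_7, chi_1> = (1/16)[1*(2)*conj(1) + 1*(-2)*conj(1) + 2*(sqrt(2))*conj(1) + 2*(0)*conj(1) + 2*(-sqrt(2))*conj(1) + 4*(0)*conj(1) + 4*(0)*conj(1)]
      = (1/16)[(2) + (-2) + (2*sqrt(2)) + (0) + (-2*sqrt(2)) + (0) + (0)] = 0/16 = 0
  <chi_4*chi_7, chi_2> = (1/16)[1*(2)*conj(1) + 1*(-2)*conj(1) + 2*(sqrt(2))*conj(1) + 2*(0)*conj(1) + 2*(-sqrt(2))*conj(1) + 4*(0)*conj(-1) + 4*(0)*conj(-1)]
      = (1/16)[(2) + (-2) + (2*sqrt(2)) + (0) + (-2*sqrt(2)) + (0) + (0)] = 0/16 = 0
  <chi_4*chi_7, chi_3> = (1/16)[1*(2)*conj(1) + 1*(-2)*conj(1) + 2*(sqrt(2))*conj(-1) + 2*(0)*conj(1) + 2*(-sqrt(2))*conj(-1) + 4*(0)*conj(1) + 4*(0)*conj(-1)]
      = (1/16)[(2) + (-2) + (-2*sqrt(2)) + (0) + (2*sqrt(2)) + (0) + (0)] = 0/16 = 0
  <chi_4*chi_7, chi_4> = (1/16)[1*(2)*conj(1) + 1*(-2)*conj(1) + 2*(sqrt(2))*conj(-1) + 2*(0)*conj(1) + 2*(-sqrt(2))*conj(-1) + 4*(0)*conj(-1) + 4*(0)*conj(1)]
      = (1/16)[(2) + (-2) + (-2*sqrt(2)) + (0) + (2*sqrt(2)) + (0) + (0)] = 0/16 = 0
  <chi_4*chi_7, chi_5> = (1/16)[1*(2)*conj(2) + 1*(-2)*conj(-2) + 2*(sqrt(2))*conj(sqrt(2)) + 2*(0)*conj(0) + 2*(-sqrt(2))*conj(-sqrt(2)) + 4*(0)*conj(0) + 4*(0)*conj(0)]
      = (1/16)[(4) + (4) + (4) + (0) + (4) + (0) + (0)] = 16/16 = 1
  <chi_4*chi_7, chi_6> = (1/16)[1*(2)*conj(2) + 1*(-2)*conj(2) + 2*(sqrt(2))*conj(0) + 2*(0)*conj(-2) + 2*(-sqrt(2))*conj(0) + 4*(0)*conj(0) + 4*(0)*conj(0)]
      = (1/16)[(4) + (-4) + (0) + (0) + (0) + (0) + (0)] = 0/16 = 0
  <chi_4*chi_7, chi_7> = (1/16)[1*(2)*conj(2) + 1*(-2)*conj(-2) + 2*(sqrt(2))*conj(-sqrt(2)) + 2*(0)*conj(0) + 2*(-sqrt(2))*conj(sqrt(2)) + 4*(0)*conj(0) + 4*(0)*conj(0)]
      = (1/16)[(4) + (4) + (-4) + (0) + (-4) + (0) + (0)] = 0/16 = 0
Hence the multiplicities are chi_5: 1. Dimension check: dim(chi_4)*dim(chi_7) = 1*2 = 2 and sum (mult * dim) = 1*2 = 2.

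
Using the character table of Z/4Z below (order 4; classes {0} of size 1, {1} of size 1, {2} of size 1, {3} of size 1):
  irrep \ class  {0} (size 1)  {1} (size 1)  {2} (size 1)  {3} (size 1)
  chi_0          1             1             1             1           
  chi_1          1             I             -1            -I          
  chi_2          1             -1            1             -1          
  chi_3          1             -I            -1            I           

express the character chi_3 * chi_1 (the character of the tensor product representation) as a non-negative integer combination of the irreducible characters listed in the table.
chi_3 tensor chi_1 = chi_0 (all other irreducibles have multiplicity 0).

Argument: The character of a tensor product is the pointwise product (chi_3 * chi_1)(C) = chi_3(C) * chi_1(C):
  {0}: (1)*(1), {1}: (-I)*(I), {2}: (-1)*(-1), {3}: (I)*(-I)
so (chi_3 * chi_1) takes values
  {0} -> 1, {1} -> 1, {2} -> 1, {3} -> 1.
Now take the inner product of this character with each irreducible chi from the table, <chi_3*chi_1, chi> = (1/4) sum_C |C| (chi_3*chi_1)(C) conj(chi(C)):
  <chi_3*chi_1, chi_0> = (1/4)[1*(1)*conj(1) + 1*(1)*conj(1) + 1*(1)*conj(1) + 1*(1)*conj(1)]
      = (1/4)[(1) + (1) + (1) + (1)] = 4/4 = 1
  <chi_3*chi_1, chi_1> = (1/4)[1*(1)*conj(1) + 1*(1)*conj(I) + 1*(1)*conj(-1) + 1*(1)*conj(-I)]
      = (1/4)[(1) + (-I) + (-1) + (I)] = 0/4 = 0
  <chi_3*chi_1, chi_2> = (1/4)[1*(1)*conj(1) + 1*(1)*conj(-1) + 1*(1)*conj(1) + 1*(1)*conj(-1)]
      = (1/4)[(1) + (-1) + (1) + (-1)] = 0/4 = 0
  <chi_3*chi_1, chi_3> = (1/4)[1*(1)*conj(1) + 1*(1)*conj(-I) + 1*(1)*conj(-1) + 1*(1)*conj(I)]
      = (1/4)[(1) + (I) + (-1) + (-I)] = 0/4 = 0
(Exp terms are combined using exp(i*s)*conj(exp(i*t)) = exp(i*(s-t)), and sums of them are collapsed using the identity that for every m > 1 the m distinct m-th roots of unity sum to 0, e.g. 1 + exp(2*I*pi/3) + exp(-2*I*pi/3) = 0.)
Hence the multiplicities are chi_0: 1. Dimension check: dim(chi_3)*dim(chi_1) = 1*1 = 1 and sum (mult * dim) = 1*1 = 1.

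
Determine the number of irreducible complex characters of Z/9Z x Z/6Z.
54

Derivation: The number of irreducible complex representations of a finite group equals its number of conjugacy classes. Z/9Z x Z/6Z is abelian of order 54, so every element is its own conjugacy class: 54 classes, so Z/9Z x Z/6Z (order 54) has exactly 54 irreducible complex representations.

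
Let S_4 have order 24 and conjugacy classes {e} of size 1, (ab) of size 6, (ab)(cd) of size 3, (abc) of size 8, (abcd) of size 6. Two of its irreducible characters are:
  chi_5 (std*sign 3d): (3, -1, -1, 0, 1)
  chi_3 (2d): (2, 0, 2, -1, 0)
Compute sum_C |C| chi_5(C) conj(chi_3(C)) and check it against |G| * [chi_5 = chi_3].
Sum = 0; so <chi_5, chi_3> = 0 (distinct irreducibles are orthogonal).

Why: Compute term by term over conjugacy classes (|C| * chi_5(C) * conj(chi_3(C))):
  1*(3)*conj(2) + 6*(-1)*conj(0) + 3*(-1)*conj(2) + 8*(0)*conj(-1) + 6*(1)*conj(0)
  = (6) + (0) + (-6) + (0) + (0)
  = 0.
Dividing by |G| = 24 gives 0/24 = 0, matching the row-orthogonality relation <chi_5, chi_3> = [chi_5 = chi_3].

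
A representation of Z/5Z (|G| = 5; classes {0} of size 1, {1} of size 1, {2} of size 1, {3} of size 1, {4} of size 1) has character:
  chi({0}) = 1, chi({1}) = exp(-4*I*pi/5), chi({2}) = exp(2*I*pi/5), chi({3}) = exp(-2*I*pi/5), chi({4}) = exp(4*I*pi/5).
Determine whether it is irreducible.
Irreducible: <chi, chi> = 1.

Explanation: <chi, chi> = (1/|G|) sum_C |C| * |chi(C)|^2 = (1/5)[1*|1|^2 + 1*|exp(-4*I*pi/5)|^2 + 1*|exp(2*I*pi/5)|^2 + 1*|exp(-2*I*pi/5)|^2 + 1*|exp(4*I*pi/5)|^2]
  = (1/5)[(1) + (1) + (1) + (1) + (1)] = 5/5 = 1.
(Exp terms are combined using exp(i*s)*conj(exp(i*t)) = exp(i*(s-t)), and sums of them are collapsed using the identity that for every m > 1 the m distinct m-th roots of unity sum to 0, e.g. 1 + exp(2*I*pi/3) + exp(-2*I*pi/3) = 0.)
A character is irreducible iff <chi, chi> = 1, so this representation is irreducible.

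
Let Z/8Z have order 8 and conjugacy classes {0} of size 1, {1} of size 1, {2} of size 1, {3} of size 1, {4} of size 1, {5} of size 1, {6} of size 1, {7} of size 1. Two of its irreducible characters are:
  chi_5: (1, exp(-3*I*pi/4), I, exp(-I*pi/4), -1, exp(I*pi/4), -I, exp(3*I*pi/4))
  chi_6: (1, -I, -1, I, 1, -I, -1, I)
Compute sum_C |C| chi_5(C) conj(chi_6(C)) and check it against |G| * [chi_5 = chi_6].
Sum = 0; so <chi_5, chi_6> = 0 (distinct irreducibles are orthogonal).

Details: Compute term by term over conjugacy classes (|C| * chi_5(C) * conj(chi_6(C))):
  1*(1)*conj(1) + 1*(exp(-3*I*pi/4))*conj(-I) + 1*(I)*conj(-1) + 1*(exp(-I*pi/4))*conj(I) + 1*(-1)*conj(1) + 1*(exp(I*pi/4))*conj(-I) + 1*(-I)*conj(-1) + 1*(exp(3*I*pi/4))*conj(I)
  = (1) + (exp(-I*pi/4)) + (-I) + (-exp(I*pi/4)) + (-1) + (exp(3*I*pi/4)) + (I) + (-exp(-3*I*pi/4))
  = 0.
(Exp terms are combined using exp(i*s)*conj(exp(i*t)) = exp(i*(s-t)), and sums of them are collapsed using the identity that for every m > 1 the m distinct m-th roots of unity sum to 0, e.g. 1 + exp(2*I*pi/3) + exp(-2*I*pi/3) = 0.)
Dividing by |G| = 8 gives 0/8 = 0, matching the row-orthogonality relation <chi_5, chi_6> = [chi_5 = chi_6].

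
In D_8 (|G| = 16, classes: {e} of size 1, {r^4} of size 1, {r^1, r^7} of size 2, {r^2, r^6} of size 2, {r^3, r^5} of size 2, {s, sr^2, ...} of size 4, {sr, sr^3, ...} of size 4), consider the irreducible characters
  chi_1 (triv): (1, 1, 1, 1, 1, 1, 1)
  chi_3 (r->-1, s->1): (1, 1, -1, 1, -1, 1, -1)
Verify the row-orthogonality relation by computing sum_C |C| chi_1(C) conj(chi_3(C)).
Sum = 0; so <chi_1, chi_3> = 0 (distinct irreducibles are orthogonal).

Details: Compute term by term over conjugacy classes (|C| * chi_1(C) * conj(chi_3(C))):
  1*(1)*conj(1) + 1*(1)*conj(1) + 2*(1)*conj(-1) + 2*(1)*conj(1) + 2*(1)*conj(-1) + 4*(1)*conj(1) + 4*(1)*conj(-1)
  = (1) + (1) + (-2) + (2) + (-2) + (4) + (-4)
  = 0.
Dividing by |G| = 16 gives 0/16 = 0, matching the row-orthogonality relation <chi_1, chi_3> = [chi_1 = chi_3].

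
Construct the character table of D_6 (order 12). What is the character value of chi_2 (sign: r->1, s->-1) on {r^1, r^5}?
Conjugacy classes: {e} of size 1, {r^3} of size 1, {r^1, r^5} of size 2, {r^2, r^4} of size 2, {s, sr^2, ...} of size 3, {sr, sr^3, ...} of size 3.
Character table:
  irrep \ class              {e} (size 1)  {r^3} (size 1)  {r^1, r^5} (size 2)  {r^2, r^4} (size 2)  {s, sr^2, ...} (size 3)  {sr, sr^3, ...} (size 3)
  chi_1 (triv)               1             1               1                    1                    1                        1                       
  chi_2 (sign: r->1, s->-1)  1             1               1                    1                    -1                       -1                      
  chi_3 (r->-1, s->1)        1             -1              -1                   1                    1                        -1                      
  chi_4 (r->-1, s->-1)       1             -1              -1                   1                    -1                       1                       
  chi_5 (2d, j=1)            2             -2              1                    -1                   0                        0                       
  chi_6 (2d, j=2)            2             2               -1                   -1                   0                        0                       

Spot check: chi_2 (sign: r->1, s->-1) on {r^1, r^5} = 1.

Argument: D_6 has order 2*6 = 12 with 6 conjugacy classes, hence 6 irreducibles. Sum of squared dims 1 + 1 + 1 + 1 + 4 + 4 = 12 = |G|. Linear characters come from the abelianisation; the 2-dimensional irreps have character r^k -> 2*cos(2*pi*j*k/6), reflections -> 0.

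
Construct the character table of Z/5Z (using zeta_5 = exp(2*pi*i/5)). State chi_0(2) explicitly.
Character table of Z/5Z (irreps indexed chi_0,...,chi_4 with chi_k(m) = zeta_5^(k*m), zeta_5 = exp(2*pi*i/5)):
  irrep \ class  {0} (size 1)  {1} (size 1)    {2} (size 1)    {3} (size 1)    {4} (size 1)  
  chi_0          1             1               1               1               1             
  chi_1          1             exp(2*I*pi/5)   exp(4*I*pi/5)   exp(-4*I*pi/5)  exp(-2*I*pi/5)
  chi_2          1             exp(4*I*pi/5)   exp(-2*I*pi/5)  exp(2*I*pi/5)   exp(-4*I*pi/5)
  chi_3          1             exp(-4*I*pi/5)  exp(2*I*pi/5)   exp(-2*I*pi/5)  exp(4*I*pi/5) 
  chi_4          1             exp(-2*I*pi/5)  exp(-4*I*pi/5)  exp(4*I*pi/5)   exp(2*I*pi/5) 

Spot check: chi_0(2) = zeta_5^(0*2) = zeta_5^0 = 1.

Derivation: Z/5Z is abelian, so all 5 irreducible complex representations are 1-dimensional. They are given by chi_k(m) = zeta_5^(k*m) for k = 0,...,4. Row orthogonality: sum_m chi_k(m) conj(chi_l(m)) = 5 * [k = l].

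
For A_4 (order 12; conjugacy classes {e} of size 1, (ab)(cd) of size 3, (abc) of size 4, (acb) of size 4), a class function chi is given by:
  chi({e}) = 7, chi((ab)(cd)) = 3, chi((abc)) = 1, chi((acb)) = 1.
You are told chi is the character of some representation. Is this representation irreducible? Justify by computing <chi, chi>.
Not irreducible (reducible): <chi, chi> = 7 > 1.

Reasoning: <chi, chi> = (1/|G|) sum_C |C| * |chi(C)|^2 = (1/12)[1*|7|^2 + 3*|3|^2 + 4*|1|^2 + 4*|1|^2]
  = (1/12)[(49) + (27) + (4) + (4)] = 84/12 = 7.
(Exp terms are combined using exp(i*s)*conj(exp(i*t)) = exp(i*(s-t)), and sums of them are collapsed using the identity that for every m > 1 the m distinct m-th roots of unity sum to 0, e.g. 1 + exp(2*I*pi/3) + exp(-2*I*pi/3) = 0.)
A character is irreducible iff <chi, chi> = 1, so this representation is reducible.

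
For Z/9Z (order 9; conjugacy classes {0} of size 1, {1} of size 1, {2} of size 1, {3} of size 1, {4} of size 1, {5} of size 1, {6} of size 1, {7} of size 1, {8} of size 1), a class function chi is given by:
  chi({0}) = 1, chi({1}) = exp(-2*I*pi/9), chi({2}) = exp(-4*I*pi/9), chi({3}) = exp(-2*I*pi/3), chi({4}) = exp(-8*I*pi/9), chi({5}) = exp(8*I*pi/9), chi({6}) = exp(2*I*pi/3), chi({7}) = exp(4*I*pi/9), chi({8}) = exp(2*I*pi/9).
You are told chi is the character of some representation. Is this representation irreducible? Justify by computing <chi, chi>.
Irreducible: <chi, chi> = 1.

Derivation: <chi, chi> = (1/|G|) sum_C |C| * |chi(C)|^2 = (1/9)[1*|1|^2 + 1*|exp(-2*I*pi/9)|^2 + 1*|exp(-4*I*pi/9)|^2 + 1*|exp(-2*I*pi/3)|^2 + 1*|exp(-8*I*pi/9)|^2 + 1*|exp(8*I*pi/9)|^2 + 1*|exp(2*I*pi/3)|^2 + 1*|exp(4*I*pi/9)|^2 + 1*|exp(2*I*pi/9)|^2]
  = (1/9)[(1) + (1) + (1) + (1) + (1) + (1) + (1) + (1) + (1)] = 9/9 = 1.
(Exp terms are combined using exp(i*s)*conj(exp(i*t)) = exp(i*(s-t)), and sums of them are collapsed using the identity that for every m > 1 the m distinct m-th roots of unity sum to 0, e.g. 1 + exp(2*I*pi/3) + exp(-2*I*pi/3) = 0.)
A character is irreducible iff <chi, chi> = 1, so this representation is irreducible.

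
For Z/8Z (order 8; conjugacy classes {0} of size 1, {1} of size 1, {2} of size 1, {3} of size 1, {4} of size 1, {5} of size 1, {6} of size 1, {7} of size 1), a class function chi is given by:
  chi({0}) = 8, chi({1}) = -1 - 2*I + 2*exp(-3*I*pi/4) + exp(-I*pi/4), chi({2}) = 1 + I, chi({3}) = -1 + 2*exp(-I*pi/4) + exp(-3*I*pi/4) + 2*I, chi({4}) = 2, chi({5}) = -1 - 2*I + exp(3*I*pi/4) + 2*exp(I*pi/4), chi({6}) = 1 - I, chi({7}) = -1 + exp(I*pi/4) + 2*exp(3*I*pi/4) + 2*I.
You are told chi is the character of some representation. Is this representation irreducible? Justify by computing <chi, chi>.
Not irreducible (reducible): <chi, chi> = 14 > 1.

Details: <chi, chi> = (1/|G|) sum_C |C| * |chi(C)|^2 = (1/8)[1*|8|^2 + 1*|-1 - 2*I + 2*exp(-3*I*pi/4) + exp(-I*pi/4)|^2 + 1*|1 + I|^2 + 1*|-1 + 2*exp(-I*pi/4) + exp(-3*I*pi/4) + 2*I|^2 + 1*|2|^2 + 1*|-1 - 2*I + exp(3*I*pi/4) + 2*exp(I*pi/4)|^2 + 1*|1 - I|^2 + 1*|-1 + exp(I*pi/4) + 2*exp(3*I*pi/4) + 2*I|^2]
  = (1/8)[(64) + (10 - 4*exp(3*I*pi/4) + 3*exp(-I*pi/4) + exp(I*pi/4) - 6*exp(-3*I*pi/4)) + (2) + (10 - 6*exp(I*pi/4) + exp(-3*I*pi/4) + 3*exp(3*I*pi/4) - 4*exp(-I*pi/4)) + (4) + (10 - 6*exp(I*pi/4) + exp(-3*I*pi/4) + 3*exp(3*I*pi/4) - 4*exp(-I*pi/4)) + (2) + (10 - 4*exp(3*I*pi/4) + 3*exp(-I*pi/4) + exp(I*pi/4) - 6*exp(-3*I*pi/4))] = 112/8 = 14.
(Exp terms are combined using exp(i*s)*conj(exp(i*t)) = exp(i*(s-t)), and sums of them are collapsed using the identity that for every m > 1 the m distinct m-th roots of unity sum to 0, e.g. 1 + exp(2*I*pi/3) + exp(-2*I*pi/3) = 0.)
A character is irreducible iff <chi, chi> = 1, so this representation is reducible.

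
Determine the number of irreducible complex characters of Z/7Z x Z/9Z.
63

Why: The number of irreducible complex representations of a finite group equals its number of conjugacy classes. Z/7Z x Z/9Z is abelian of order 63, so every element is its own conjugacy class: 63 classes, so Z/7Z x Z/9Z (order 63) has exactly 63 irreducible complex representations.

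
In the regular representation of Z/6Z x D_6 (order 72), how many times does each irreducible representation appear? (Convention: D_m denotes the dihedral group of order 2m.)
Each irreducible V_i of dimension d_i appears with multiplicity d_i, i.e. rho_reg = (direct sum over all irreducibles V_i) d_i V_i. The irreducible dimensions for Z/6Z x D_6 are 1, 1, 1, 1, 1, 1, 1, 1, 1, 1, 1, 1, 1, 1, 1, 1, 1, 1, 1, 1, 1, 1, 1, 1, 2, 2, 2, 2, 2, 2, 2, 2, 2, 2, 2, 2: 24 irreducibles of dimension 1, each with multiplicity 1; 12 irreducibles of dimension 2, each with multiplicity 2. Total dimension 24*1*1 + 12*2*2 = 72 = |G|.

Explanation: General theorem: in the regular representation of a finite group G, each irreducible appears with multiplicity equal to its dimension. Check: dim(rho_reg) = sum d_i^2 = 1 + 1 + 1 + 1 + 1 + 1 + 1 + 1 + 1 + 1 + 1 + 1 + 1 + 1 + 1 + 1 + 1 + 1 + 1 + 1 + 1 + 1 + 1 + 1 + 4 + 4 + 4 + 4 + 4 + 4 + 4 + 4 + 4 + 4 + 4 + 4 = 72 = |G|.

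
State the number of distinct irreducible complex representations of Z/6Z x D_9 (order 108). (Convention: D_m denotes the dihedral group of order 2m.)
36

Solution. The number of irreducible complex representations of a finite group equals its number of conjugacy classes. For a direct product, #classes(G x H) = #classes(G) * #classes(H). Z/6Z has 6 classes (abelian), D_9 has 6 classes, so 6 * 6 = 36, so Z/6Z x D_9 (order 108) has exactly 36 irreducible complex representations.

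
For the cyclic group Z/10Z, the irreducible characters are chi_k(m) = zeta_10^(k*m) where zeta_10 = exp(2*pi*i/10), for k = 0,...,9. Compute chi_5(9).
chi_5(9) = zeta_10^45 = -1

Proof sketch: chi_5(9) = zeta_10^(5*9) = zeta_10^45. Since zeta_10^10 = 1, this equals zeta_10^5 = exp(2*pi*i*5/10) = -1.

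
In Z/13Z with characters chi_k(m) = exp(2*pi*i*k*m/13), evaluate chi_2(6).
chi_2(6) = zeta_13^12 = exp(-2*I*pi/13)

Solution. chi_2(6) = zeta_13^(2*6) = zeta_13^12. Since zeta_13^13 = 1, this equals zeta_13^12 = exp(2*pi*i*12/13) = exp(-2*I*pi/13).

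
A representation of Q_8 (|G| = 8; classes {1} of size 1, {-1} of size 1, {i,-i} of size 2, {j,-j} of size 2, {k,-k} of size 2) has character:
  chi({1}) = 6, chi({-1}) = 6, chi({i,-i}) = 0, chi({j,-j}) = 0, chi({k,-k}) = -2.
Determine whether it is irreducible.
Not irreducible (reducible): <chi, chi> = 10 > 1.

<chi, chi> = (1/|G|) sum_C |C| * |chi(C)|^2 = (1/8)[1*|6|^2 + 1*|6|^2 + 2*|0|^2 + 2*|0|^2 + 2*|-2|^2]
  = (1/8)[(36) + (36) + (0) + (0) + (8)] = 80/8 = 10.
A character is irreducible iff <chi, chi> = 1, so this representation is reducible.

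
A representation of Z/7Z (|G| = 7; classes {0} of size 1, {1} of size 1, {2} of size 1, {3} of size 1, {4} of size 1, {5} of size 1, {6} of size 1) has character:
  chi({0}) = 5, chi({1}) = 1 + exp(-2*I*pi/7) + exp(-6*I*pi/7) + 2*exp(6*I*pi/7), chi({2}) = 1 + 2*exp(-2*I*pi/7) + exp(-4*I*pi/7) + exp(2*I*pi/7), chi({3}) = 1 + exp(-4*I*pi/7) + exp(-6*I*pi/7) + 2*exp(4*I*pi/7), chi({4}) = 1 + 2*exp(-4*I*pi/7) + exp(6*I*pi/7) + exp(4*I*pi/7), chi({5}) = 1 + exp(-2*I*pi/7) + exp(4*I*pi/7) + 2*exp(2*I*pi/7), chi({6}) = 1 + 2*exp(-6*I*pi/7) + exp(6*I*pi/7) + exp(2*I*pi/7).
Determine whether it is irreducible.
Not irreducible (reducible): <chi, chi> = 7 > 1.

<chi, chi> = (1/|G|) sum_C |C| * |chi(C)|^2 = (1/7)[1*|5|^2 + 1*|1 + exp(-2*I*pi/7) + exp(-6*I*pi/7) + 2*exp(6*I*pi/7)|^2 + 1*|1 + 2*exp(-2*I*pi/7) + exp(-4*I*pi/7) + exp(2*I*pi/7)|^2 + 1*|1 + exp(-4*I*pi/7) + exp(-6*I*pi/7) + 2*exp(4*I*pi/7)|^2 + 1*|1 + 2*exp(-4*I*pi/7) + exp(6*I*pi/7) + exp(4*I*pi/7)|^2 + 1*|1 + exp(-2*I*pi/7) + exp(4*I*pi/7) + 2*exp(2*I*pi/7)|^2 + 1*|1 + 2*exp(-6*I*pi/7) + exp(6*I*pi/7) + exp(2*I*pi/7)|^2]
  = (1/7)[(25) + (7 + 3*exp(-2*I*pi/7) + 5*exp(-6*I*pi/7) + exp(-4*I*pi/7) + exp(4*I*pi/7) + 5*exp(6*I*pi/7) + 3*exp(2*I*pi/7)) + (7 + 5*exp(-2*I*pi/7) + 3*exp(-4*I*pi/7) + exp(-6*I*pi/7) + exp(6*I*pi/7) + 3*exp(4*I*pi/7) + 5*exp(2*I*pi/7)) + (7 + 5*exp(-4*I*pi/7) + 3*exp(-6*I*pi/7) + exp(-2*I*pi/7) + exp(2*I*pi/7) + 3*exp(6*I*pi/7) + 5*exp(4*I*pi/7)) + (7 + 5*exp(-4*I*pi/7) + 3*exp(-6*I*pi/7) + exp(-2*I*pi/7) + exp(2*I*pi/7) + 3*exp(6*I*pi/7) + 5*exp(4*I*pi/7)) + (7 + 5*exp(-2*I*pi/7) + 3*exp(-4*I*pi/7) + exp(-6*I*pi/7) + exp(6*I*pi/7) + 3*exp(4*I*pi/7) + 5*exp(2*I*pi/7)) + (7 + 3*exp(-2*I*pi/7) + 5*exp(-6*I*pi/7) + exp(-4*I*pi/7) + exp(4*I*pi/7) + 5*exp(6*I*pi/7) + 3*exp(2*I*pi/7))] = 49/7 = 7.
(Exp terms are combined using exp(i*s)*conj(exp(i*t)) = exp(i*(s-t)), and sums of them are collapsed using the identity that for every m > 1 the m distinct m-th roots of unity sum to 0, e.g. 1 + exp(2*I*pi/3) + exp(-2*I*pi/3) = 0.)
A character is irreducible iff <chi, chi> = 1, so this representation is reducible.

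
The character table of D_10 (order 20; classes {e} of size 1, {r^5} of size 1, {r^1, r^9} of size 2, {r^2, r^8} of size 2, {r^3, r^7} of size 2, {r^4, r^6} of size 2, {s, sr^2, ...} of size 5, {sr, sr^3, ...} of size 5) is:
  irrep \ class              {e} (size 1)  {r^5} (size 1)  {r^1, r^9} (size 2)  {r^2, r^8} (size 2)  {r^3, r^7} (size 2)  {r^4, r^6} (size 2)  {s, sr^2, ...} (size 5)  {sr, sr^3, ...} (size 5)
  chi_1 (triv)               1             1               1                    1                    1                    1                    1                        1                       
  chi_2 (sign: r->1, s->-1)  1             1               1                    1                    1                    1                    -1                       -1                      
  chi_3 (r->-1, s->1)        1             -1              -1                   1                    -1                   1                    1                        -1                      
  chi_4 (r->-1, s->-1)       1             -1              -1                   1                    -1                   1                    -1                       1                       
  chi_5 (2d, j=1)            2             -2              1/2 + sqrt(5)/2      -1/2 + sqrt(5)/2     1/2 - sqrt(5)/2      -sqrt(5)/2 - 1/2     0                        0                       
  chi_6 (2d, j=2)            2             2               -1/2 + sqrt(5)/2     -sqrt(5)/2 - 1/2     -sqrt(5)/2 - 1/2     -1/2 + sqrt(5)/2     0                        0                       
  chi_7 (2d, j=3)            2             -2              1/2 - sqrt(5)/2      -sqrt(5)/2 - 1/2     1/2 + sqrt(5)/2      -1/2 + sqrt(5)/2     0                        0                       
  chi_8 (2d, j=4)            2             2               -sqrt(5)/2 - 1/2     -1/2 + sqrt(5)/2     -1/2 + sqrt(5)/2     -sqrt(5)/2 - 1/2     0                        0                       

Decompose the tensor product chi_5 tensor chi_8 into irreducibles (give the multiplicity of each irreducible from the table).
chi_5 tensor chi_8 = chi_3 + chi_4 + chi_7 (all other irreducibles have multiplicity 0).

Justification: The character of a tensor product is the pointwise product (chi_5 * chi_8)(C) = chi_5(C) * chi_8(C):
  {e}: (2)*(2), {r^5}: (-2)*(2), {r^1, r^9}: (1/2 + sqrt(5)/2)*(-sqrt(5)/2 - 1/2), {r^2, r^8}: (-1/2 + sqrt(5)/2)*(-1/2 + sqrt(5)/2), {r^3, r^7}: (1/2 - sqrt(5)/2)*(-1/2 + sqrt(5)/2), {r^4, r^6}: (-sqrt(5)/2 - 1/2)*(-sqrt(5)/2 - 1/2), {s, sr^2, ...}: (0)*(0), {sr, sr^3, ...}: (0)*(0)
so (chi_5 * chi_8) takes values
  {e} -> 4, {r^5} -> -4, {r^1, r^9} -> -3/2 - sqrt(5)/2, {r^2, r^8} -> 3/2 - sqrt(5)/2, {r^3, r^7} -> -3/2 + sqrt(5)/2, {r^4, r^6} -> sqrt(5)/2 + 3/2, {s, sr^2, ...} -> 0, {sr, sr^3, ...} -> 0.
Now take the inner product of this character with each irreducible chi from the table, <chi_5*chi_8, chi> = (1/20) sum_C |C| (chi_5*chi_8)(C) conj(chi(C)):
  <chi_5*chi_8, chi_1> = (1/20)[1*(4)*conj(1) + 1*(-4)*conj(1) + 2*(-3/2 - sqrt(5)/2)*conj(1) + 2*(3/2 - sqrt(5)/2)*conj(1) + 2*(-3/2 + sqrt(5)/2)*conj(1) + 2*(sqrt(5)/2 + 3/2)*conj(1) + 5*(0)*conj(1) + 5*(0)*conj(1)]
      = (1/20)[(4) + (-4) + (-3 - sqrt(5)) + (3 - sqrt(5)) + (-3 + sqrt(5)) + (sqrt(5) + 3) + (0) + (0)] = 0/20 = 0
  <chi_5*chi_8, chi_2> = (1/20)[1*(4)*conj(1) + 1*(-4)*conj(1) + 2*(-3/2 - sqrt(5)/2)*conj(1) + 2*(3/2 - sqrt(5)/2)*conj(1) + 2*(-3/2 + sqrt(5)/2)*conj(1) + 2*(sqrt(5)/2 + 3/2)*conj(1) + 5*(0)*conj(-1) + 5*(0)*conj(-1)]
      = (1/20)[(4) + (-4) + (-3 - sqrt(5)) + (3 - sqrt(5)) + (-3 + sqrt(5)) + (sqrt(5) + 3) + (0) + (0)] = 0/20 = 0
  <chi_5*chi_8, chi_3> = (1/20)[1*(4)*conj(1) + 1*(-4)*conj(-1) + 2*(-3/2 - sqrt(5)/2)*conj(-1) + 2*(3/2 - sqrt(5)/2)*conj(1) + 2*(-3/2 + sqrt(5)/2)*conj(-1) + 2*(sqrt(5)/2 + 3/2)*conj(1) + 5*(0)*conj(1) + 5*(0)*conj(-1)]
      = (1/20)[(4) + (4) + (sqrt(5) + 3) + (3 - sqrt(5)) + (3 - sqrt(5)) + (sqrt(5) + 3) + (0) + (0)] = 20/20 = 1
  <chi_5*chi_8, chi_4> = (1/20)[1*(4)*conj(1) + 1*(-4)*conj(-1) + 2*(-3/2 - sqrt(5)/2)*conj(-1) + 2*(3/2 - sqrt(5)/2)*conj(1) + 2*(-3/2 + sqrt(5)/2)*conj(-1) + 2*(sqrt(5)/2 + 3/2)*conj(1) + 5*(0)*conj(-1) + 5*(0)*conj(1)]
      = (1/20)[(4) + (4) + (sqrt(5) + 3) + (3 - sqrt(5)) + (3 - sqrt(5)) + (sqrt(5) + 3) + (0) + (0)] = 20/20 = 1
  <chi_5*chi_8, chi_5> = (1/20)[1*(4)*conj(2) + 1*(-4)*conj(-2) + 2*(-3/2 - sqrt(5)/2)*conj(1/2 + sqrt(5)/2) + 2*(3/2 - sqrt(5)/2)*conj(-1/2 + sqrt(5)/2) + 2*(-3/2 + sqrt(5)/2)*conj(1/2 - sqrt(5)/2) + 2*(sqrt(5)/2 + 3/2)*conj(-sqrt(5)/2 - 1/2) + 5*(0)*conj(0) + 5*(0)*conj(0)]
      = (1/20)[(8) + (8) + (-2*sqrt(5) - 4) + (-4 + 2*sqrt(5)) + (-4 + 2*sqrt(5)) + (-2*sqrt(5) - 4) + (0) + (0)] = 0/20 = 0
  <chi_5*chi_8, chi_6> = (1/20)[1*(4)*conj(2) + 1*(-4)*conj(2) + 2*(-3/2 - sqrt(5)/2)*conj(-1/2 + sqrt(5)/2) + 2*(3/2 - sqrt(5)/2)*conj(-sqrt(5)/2 - 1/2) + 2*(-3/2 + sqrt(5)/2)*conj(-sqrt(5)/2 - 1/2) + 2*(sqrt(5)/2 + 3/2)*conj(-1/2 + sqrt(5)/2) + 5*(0)*conj(0) + 5*(0)*conj(0)]
      = (1/20)[(8) + (-8) + (-sqrt(5) - 1) + (1 - sqrt(5)) + (-1 + sqrt(5)) + (1 + sqrt(5)) + (0) + (0)] = 0/20 = 0
  <chi_5*chi_8, chi_7> = (1/20)[1*(4)*conj(2) + 1*(-4)*conj(-2) + 2*(-3/2 - sqrt(5)/2)*conj(1/2 - sqrt(5)/2) + 2*(3/2 - sqrt(5)/2)*conj(-sqrt(5)/2 - 1/2) + 2*(-3/2 + sqrt(5)/2)*conj(1/2 + sqrt(5)/2) + 2*(sqrt(5)/2 + 3/2)*conj(-1/2 + sqrt(5)/2) + 5*(0)*conj(0) + 5*(0)*conj(0)]
      = (1/20)[(8) + (8) + (1 + sqrt(5)) + (1 - sqrt(5)) + (1 - sqrt(5)) + (1 + sqrt(5)) + (0) + (0)] = 20/20 = 1
  <chi_5*chi_8, chi_8> = (1/20)[1*(4)*conj(2) + 1*(-4)*conj(2) + 2*(-3/2 - sqrt(5)/2)*conj(-sqrt(5)/2 - 1/2) + 2*(3/2 - sqrt(5)/2)*conj(-1/2 + sqrt(5)/2) + 2*(-3/2 + sqrt(5)/2)*conj(-1/2 + sqrt(5)/2) + 2*(sqrt(5)/2 + 3/2)*conj(-sqrt(5)/2 - 1/2) + 5*(0)*conj(0) + 5*(0)*conj(0)]
      = (1/20)[(8) + (-8) + (4 + 2*sqrt(5)) + (-4 + 2*sqrt(5)) + (4 - 2*sqrt(5)) + (-2*sqrt(5) - 4) + (0) + (0)] = 0/20 = 0
Hence the multiplicities are chi_3: 1, chi_4: 1, chi_7: 1. Dimension check: dim(chi_5)*dim(chi_8) = 2*2 = 4 and sum (mult * dim) = 1*1 + 1*1 + 1*2 = 4.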